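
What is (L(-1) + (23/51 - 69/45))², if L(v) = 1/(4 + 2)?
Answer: 218089/260100 ≈ 0.83848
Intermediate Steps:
L(v) = ⅙ (L(v) = 1/6 = ⅙)
(L(-1) + (23/51 - 69/45))² = (⅙ + (23/51 - 69/45))² = (⅙ + (23*(1/51) - 69*1/45))² = (⅙ + (23/51 - 23/15))² = (⅙ - 92/85)² = (-467/510)² = 218089/260100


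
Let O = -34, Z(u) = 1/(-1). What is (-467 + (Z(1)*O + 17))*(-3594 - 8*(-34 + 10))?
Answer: 1415232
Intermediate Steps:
Z(u) = -1
(-467 + (Z(1)*O + 17))*(-3594 - 8*(-34 + 10)) = (-467 + (-1*(-34) + 17))*(-3594 - 8*(-34 + 10)) = (-467 + (34 + 17))*(-3594 - 8*(-24)) = (-467 + 51)*(-3594 + 192) = -416*(-3402) = 1415232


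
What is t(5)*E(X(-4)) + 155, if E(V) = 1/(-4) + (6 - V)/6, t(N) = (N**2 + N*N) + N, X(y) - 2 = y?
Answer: 2575/12 ≈ 214.58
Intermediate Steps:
X(y) = 2 + y
t(N) = N + 2*N**2 (t(N) = (N**2 + N**2) + N = 2*N**2 + N = N + 2*N**2)
E(V) = 3/4 - V/6 (E(V) = 1*(-1/4) + (6 - V)*(1/6) = -1/4 + (1 - V/6) = 3/4 - V/6)
t(5)*E(X(-4)) + 155 = (5*(1 + 2*5))*(3/4 - (2 - 4)/6) + 155 = (5*(1 + 10))*(3/4 - 1/6*(-2)) + 155 = (5*11)*(3/4 + 1/3) + 155 = 55*(13/12) + 155 = 715/12 + 155 = 2575/12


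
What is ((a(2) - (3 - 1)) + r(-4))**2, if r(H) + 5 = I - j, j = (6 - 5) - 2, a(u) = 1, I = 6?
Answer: 1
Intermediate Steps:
j = -1 (j = 1 - 2 = -1)
r(H) = 2 (r(H) = -5 + (6 - 1*(-1)) = -5 + (6 + 1) = -5 + 7 = 2)
((a(2) - (3 - 1)) + r(-4))**2 = ((1 - (3 - 1)) + 2)**2 = ((1 - 1*2) + 2)**2 = ((1 - 2) + 2)**2 = (-1 + 2)**2 = 1**2 = 1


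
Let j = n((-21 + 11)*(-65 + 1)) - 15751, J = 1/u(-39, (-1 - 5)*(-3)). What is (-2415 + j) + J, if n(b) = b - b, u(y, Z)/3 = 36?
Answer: -1961927/108 ≈ -18166.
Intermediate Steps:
u(y, Z) = 108 (u(y, Z) = 3*36 = 108)
n(b) = 0
J = 1/108 ≈ 0.0092593
j = -15751 (j = 0 - 15751 = -15751)
(-2415 + j) + J = (-2415 - 15751) + 1/108 = -18166 + 1/108 = -1961927/108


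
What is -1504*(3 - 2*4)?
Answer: 7520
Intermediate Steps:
-1504*(3 - 2*4) = -1504*(3 - 8) = -1504*(-5) = 7520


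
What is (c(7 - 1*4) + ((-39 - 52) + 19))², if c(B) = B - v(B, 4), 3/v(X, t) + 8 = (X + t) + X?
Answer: 19881/4 ≈ 4970.3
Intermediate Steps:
v(X, t) = 3/(-8 + t + 2*X) (v(X, t) = 3/(-8 + ((X + t) + X)) = 3/(-8 + (t + 2*X)) = 3/(-8 + t + 2*X))
c(B) = B - 3/(-4 + 2*B) (c(B) = B - 3/(-8 + 4 + 2*B) = B - 3/(-4 + 2*B))
(c(7 - 1*4) + ((-39 - 52) + 19))² = ((-3/2 + (7 - 1*4)*(-2 + (7 - 1*4)))/(-2 + (7 - 1*4)) + ((-39 - 52) + 19))² = ((-3/2 + (7 - 4)*(-2 + (7 - 4)))/(-2 + (7 - 4)) + (-91 + 19))² = ((-3/2 + 3*(-2 + 3))/(-2 + 3) - 72)² = ((-3/2 + 3*1)/1 - 72)² = (1*(-3/2 + 3) - 72)² = (1*(3/2) - 72)² = (3/2 - 72)² = (-141/2)² = 19881/4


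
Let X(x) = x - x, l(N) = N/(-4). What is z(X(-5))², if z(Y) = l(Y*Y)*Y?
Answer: 0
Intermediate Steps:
l(N) = -N/4 (l(N) = N*(-¼) = -N/4)
X(x) = 0
z(Y) = -Y³/4 (z(Y) = (-Y*Y/4)*Y = (-Y²/4)*Y = -Y³/4)
z(X(-5))² = (-¼*0³)² = (-¼*0)² = 0² = 0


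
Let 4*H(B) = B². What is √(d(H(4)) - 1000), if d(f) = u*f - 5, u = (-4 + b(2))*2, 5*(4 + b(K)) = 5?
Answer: I*√1061 ≈ 32.573*I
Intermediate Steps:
b(K) = -3 (b(K) = -4 + (⅕)*5 = -4 + 1 = -3)
H(B) = B²/4
u = -14 (u = (-4 - 3)*2 = -7*2 = -14)
d(f) = -5 - 14*f (d(f) = -14*f - 5 = -5 - 14*f)
√(d(H(4)) - 1000) = √((-5 - 7*4²/2) - 1000) = √((-5 - 7*16/2) - 1000) = √((-5 - 14*4) - 1000) = √((-5 - 56) - 1000) = √(-61 - 1000) = √(-1061) = I*√1061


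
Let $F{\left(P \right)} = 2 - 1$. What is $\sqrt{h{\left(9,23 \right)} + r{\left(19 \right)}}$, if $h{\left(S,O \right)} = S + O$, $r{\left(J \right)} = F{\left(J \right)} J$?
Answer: $\sqrt{51} \approx 7.1414$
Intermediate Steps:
$F{\left(P \right)} = 1$
$r{\left(J \right)} = J$ ($r{\left(J \right)} = 1 J = J$)
$h{\left(S,O \right)} = O + S$
$\sqrt{h{\left(9,23 \right)} + r{\left(19 \right)}} = \sqrt{\left(23 + 9\right) + 19} = \sqrt{32 + 19} = \sqrt{51}$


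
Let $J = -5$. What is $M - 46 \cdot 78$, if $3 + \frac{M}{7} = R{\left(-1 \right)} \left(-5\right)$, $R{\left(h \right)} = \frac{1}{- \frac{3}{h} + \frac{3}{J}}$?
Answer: $- \frac{43483}{12} \approx -3623.6$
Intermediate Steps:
$R{\left(h \right)} = \frac{1}{- \frac{3}{5} - \frac{3}{h}}$ ($R{\left(h \right)} = \frac{1}{- \frac{3}{h} + \frac{3}{-5}} = \frac{1}{- \frac{3}{h} + 3 \left(- \frac{1}{5}\right)} = \frac{1}{- \frac{3}{h} - \frac{3}{5}} = \frac{1}{- \frac{3}{5} - \frac{3}{h}}$)
$M = - \frac{427}{12}$ ($M = -21 + 7 \left(-5\right) \left(-1\right) \frac{1}{15 + 3 \left(-1\right)} \left(-5\right) = -21 + 7 \left(-5\right) \left(-1\right) \frac{1}{15 - 3} \left(-5\right) = -21 + 7 \left(-5\right) \left(-1\right) \frac{1}{12} \left(-5\right) = -21 + 7 \cdot \frac{5}{12} \left(-5\right) = -21 + 7 \left(- \frac{25}{12}\right) = -21 - \frac{175}{12} = - \frac{427}{12} \approx -35.583$)
$M - 46 \cdot 78 = - \frac{427}{12} - 46 \cdot 78 = - \frac{427}{12} - 3588 = - \frac{43483}{12}$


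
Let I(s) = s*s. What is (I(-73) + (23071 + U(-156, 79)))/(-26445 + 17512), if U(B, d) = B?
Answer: -28244/8933 ≈ -3.1618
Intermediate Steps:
I(s) = s²
(I(-73) + (23071 + U(-156, 79)))/(-26445 + 17512) = ((-73)² + (23071 - 156))/(-26445 + 17512) = (5329 + 22915)/(-8933) = 28244*(-1/8933) = -28244/8933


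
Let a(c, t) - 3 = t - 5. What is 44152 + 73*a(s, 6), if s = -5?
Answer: 44444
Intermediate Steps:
a(c, t) = -2 + t (a(c, t) = 3 + (t - 5) = 3 + (-5 + t) = -2 + t)
44152 + 73*a(s, 6) = 44152 + 73*(-2 + 6) = 44152 + 73*4 = 44152 + 292 = 44444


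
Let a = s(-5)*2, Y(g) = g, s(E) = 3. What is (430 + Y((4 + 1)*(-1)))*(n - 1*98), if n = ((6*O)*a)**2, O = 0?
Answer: -41650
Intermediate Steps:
a = 6 (a = 3*2 = 6)
n = 0 (n = ((6*0)*6)**2 = (0*6)**2 = 0**2 = 0)
(430 + Y((4 + 1)*(-1)))*(n - 1*98) = (430 + (4 + 1)*(-1))*(0 - 1*98) = (430 + 5*(-1))*(0 - 98) = (430 - 5)*(-98) = 425*(-98) = -41650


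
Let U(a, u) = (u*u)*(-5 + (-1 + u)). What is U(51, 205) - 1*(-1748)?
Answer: 8364723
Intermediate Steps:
U(a, u) = u**2*(-6 + u)
U(51, 205) - 1*(-1748) = 205**2*(-6 + 205) - 1*(-1748) = 42025*199 + 1748 = 8362975 + 1748 = 8364723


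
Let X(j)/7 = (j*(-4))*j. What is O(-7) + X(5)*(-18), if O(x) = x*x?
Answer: 12649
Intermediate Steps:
X(j) = -28*j² (X(j) = 7*((j*(-4))*j) = 7*((-4*j)*j) = 7*(-4*j²) = -28*j²)
O(x) = x²
O(-7) + X(5)*(-18) = (-7)² - 28*5²*(-18) = 49 - 28*25*(-18) = 49 - 700*(-18) = 49 + 12600 = 12649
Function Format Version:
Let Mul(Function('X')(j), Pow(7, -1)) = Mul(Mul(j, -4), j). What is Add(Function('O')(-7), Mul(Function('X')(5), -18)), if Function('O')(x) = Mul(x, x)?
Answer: 12649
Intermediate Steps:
Function('X')(j) = Mul(-28, Pow(j, 2)) (Function('X')(j) = Mul(7, Mul(Mul(j, -4), j)) = Mul(7, Mul(Mul(-4, j), j)) = Mul(7, Mul(-4, Pow(j, 2))) = Mul(-28, Pow(j, 2)))
Function('O')(x) = Pow(x, 2)
Add(Function('O')(-7), Mul(Function('X')(5), -18)) = Add(Pow(-7, 2), Mul(Mul(-28, Pow(5, 2)), -18)) = Add(49, Mul(Mul(-28, 25), -18)) = Add(49, Mul(-700, -18)) = Add(49, 12600) = 12649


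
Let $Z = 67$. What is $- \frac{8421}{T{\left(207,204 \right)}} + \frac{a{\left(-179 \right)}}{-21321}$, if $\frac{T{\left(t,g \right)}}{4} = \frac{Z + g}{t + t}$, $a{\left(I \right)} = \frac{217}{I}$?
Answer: $- \frac{6652648938859}{2068520778} \approx -3216.1$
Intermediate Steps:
$T{\left(t,g \right)} = \frac{2 \left(67 + g\right)}{t}$ ($T{\left(t,g \right)} = 4 \frac{67 + g}{t + t} = 4 \frac{67 + g}{2 t} = \frac{2 \left(67 + g\right)}{t}$)
$- \frac{8421}{T{\left(207,204 \right)}} + \frac{a{\left(-179 \right)}}{-21321} = - \frac{8421}{2 \cdot \frac{1}{207} \left(67 + 204\right)} + \frac{217 \frac{1}{-179}}{-21321} = - \frac{8421}{2 \cdot \frac{1}{207} \cdot 271} + 217 \left(- \frac{1}{179}\right) \left(- \frac{1}{21321}\right) = - \frac{8421}{\frac{542}{207}} - - \frac{217}{3816459} = \left(-8421\right) \frac{207}{542} + \frac{217}{3816459} = - \frac{1743147}{542} + \frac{217}{3816459} = - \frac{6652648938859}{2068520778}$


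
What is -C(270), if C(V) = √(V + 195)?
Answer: -√465 ≈ -21.564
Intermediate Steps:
C(V) = √(195 + V)
-C(270) = -√(195 + 270) = -√465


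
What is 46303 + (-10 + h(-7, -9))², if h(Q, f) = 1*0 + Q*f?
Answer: 49112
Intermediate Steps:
h(Q, f) = Q*f (h(Q, f) = 0 + Q*f = Q*f)
46303 + (-10 + h(-7, -9))² = 46303 + (-10 - 7*(-9))² = 46303 + (-10 + 63)² = 46303 + 53² = 46303 + 2809 = 49112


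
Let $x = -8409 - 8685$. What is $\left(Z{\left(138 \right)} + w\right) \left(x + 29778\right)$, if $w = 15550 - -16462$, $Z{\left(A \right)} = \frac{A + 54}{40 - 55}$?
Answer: $\frac{2029389264}{5} \approx 4.0588 \cdot 10^{8}$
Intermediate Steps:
$x = -17094$
$Z{\left(A \right)} = - \frac{18}{5} - \frac{A}{15}$ ($Z{\left(A \right)} = \frac{54 + A}{-15} = \left(54 + A\right) \left(- \frac{1}{15}\right) = - \frac{18}{5} - \frac{A}{15}$)
$w = 32012$ ($w = 15550 + 16462 = 32012$)
$\left(Z{\left(138 \right)} + w\right) \left(x + 29778\right) = \left(\left(- \frac{18}{5} - \frac{46}{5}\right) + 32012\right) \left(-17094 + 29778\right) = \left(\left(- \frac{18}{5} - \frac{46}{5}\right) + 32012\right) 12684 = \left(- \frac{64}{5} + 32012\right) 12684 = \frac{159996}{5} \cdot 12684 = \frac{2029389264}{5}$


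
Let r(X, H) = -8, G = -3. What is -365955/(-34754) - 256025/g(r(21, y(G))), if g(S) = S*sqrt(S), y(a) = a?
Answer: 365955/34754 - 256025*I*sqrt(2)/32 ≈ 10.53 - 11315.0*I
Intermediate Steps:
g(S) = S**(3/2)
-365955/(-34754) - 256025/g(r(21, y(G))) = -365955/(-34754) - 256025*I*sqrt(2)/32 = -365955*(-1/34754) - 256025*I*sqrt(2)/32 = 365955/34754 - 256025*I*sqrt(2)/32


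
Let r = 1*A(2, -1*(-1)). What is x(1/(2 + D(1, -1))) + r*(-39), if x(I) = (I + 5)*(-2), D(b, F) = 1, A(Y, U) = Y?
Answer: -266/3 ≈ -88.667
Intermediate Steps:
r = 2 (r = 1*2 = 2)
x(I) = -10 - 2*I (x(I) = (5 + I)*(-2) = -10 - 2*I)
x(1/(2 + D(1, -1))) + r*(-39) = (-10 - 2/(2 + 1)) + 2*(-39) = (-10 - 2/3) - 78 = (-10 - 2*⅓) - 78 = (-10 - ⅔) - 78 = -32/3 - 78 = -266/3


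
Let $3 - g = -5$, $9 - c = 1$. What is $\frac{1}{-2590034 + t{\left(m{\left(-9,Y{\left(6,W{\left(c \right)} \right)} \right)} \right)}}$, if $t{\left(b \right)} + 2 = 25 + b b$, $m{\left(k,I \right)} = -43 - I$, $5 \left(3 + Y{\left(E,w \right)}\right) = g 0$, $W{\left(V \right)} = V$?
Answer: $- \frac{1}{2588411} \approx -3.8634 \cdot 10^{-7}$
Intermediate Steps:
$c = 8$ ($c = 9 - 1 = 8$)
$g = 8$ ($g = 3 - -5 = 3 + 5 = 8$)
$Y{\left(E,w \right)} = -3$ ($Y{\left(E,w \right)} = -3 + \frac{8 \cdot 0}{5} = -3 + \frac{1}{5} \cdot 0 = -3 + 0 = -3$)
$t{\left(b \right)} = 23 + b^{2}$ ($t{\left(b \right)} = -2 + \left(25 + b b\right) = -2 + \left(25 + b^{2}\right) = 23 + b^{2}$)
$\frac{1}{-2590034 + t{\left(m{\left(-9,Y{\left(6,W{\left(c \right)} \right)} \right)} \right)}} = \frac{1}{-2590034 + \left(23 + \left(-43 - -3\right)^{2}\right)} = \frac{1}{-2590034 + \left(23 + \left(-43 + 3\right)^{2}\right)} = \frac{1}{-2590034 + \left(23 + \left(-40\right)^{2}\right)} = \frac{1}{-2590034 + \left(23 + 1600\right)} = \frac{1}{-2590034 + 1623} = \frac{1}{-2588411} = - \frac{1}{2588411}$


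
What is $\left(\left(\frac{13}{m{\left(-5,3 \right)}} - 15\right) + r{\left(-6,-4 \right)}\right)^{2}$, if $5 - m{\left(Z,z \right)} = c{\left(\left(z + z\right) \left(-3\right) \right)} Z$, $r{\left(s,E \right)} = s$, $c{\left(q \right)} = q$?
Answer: $\frac{3232804}{7225} \approx 447.45$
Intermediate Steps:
$m{\left(Z,z \right)} = 5 + 6 Z z$ ($m{\left(Z,z \right)} = 5 - \left(z + z\right) \left(-3\right) Z = 5 - 2 z \left(-3\right) Z = 5 - - 6 z Z = 5 - - 6 Z z = 5 + 6 Z z$)
$\left(\left(\frac{13}{m{\left(-5,3 \right)}} - 15\right) + r{\left(-6,-4 \right)}\right)^{2} = \left(\left(\frac{13}{5 + 6 \left(-5\right) 3} - 15\right) - 6\right)^{2} = \left(\left(\frac{13}{5 - 90} - 15\right) - 6\right)^{2} = \left(\left(\frac{13}{-85} - 15\right) - 6\right)^{2} = \left(\left(13 \left(- \frac{1}{85}\right) - 15\right) - 6\right)^{2} = \left(\left(- \frac{13}{85} - 15\right) - 6\right)^{2} = \left(- \frac{1288}{85} - 6\right)^{2} = \left(- \frac{1798}{85}\right)^{2} = \frac{3232804}{7225}$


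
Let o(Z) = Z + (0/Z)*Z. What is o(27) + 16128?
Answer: 16155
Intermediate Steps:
o(Z) = Z (o(Z) = Z + 0*Z = Z + 0 = Z)
o(27) + 16128 = 27 + 16128 = 16155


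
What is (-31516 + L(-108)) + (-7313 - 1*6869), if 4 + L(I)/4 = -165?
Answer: -46374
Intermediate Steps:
L(I) = -676 (L(I) = -16 + 4*(-165) = -16 - 660 = -676)
(-31516 + L(-108)) + (-7313 - 1*6869) = (-31516 - 676) + (-7313 - 1*6869) = -32192 + (-7313 - 6869) = -32192 - 14182 = -46374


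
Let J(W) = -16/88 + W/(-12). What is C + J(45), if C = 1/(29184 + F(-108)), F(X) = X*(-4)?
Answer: -1280881/325776 ≈ -3.9318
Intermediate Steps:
J(W) = -2/11 - W/12 (J(W) = -16*1/88 + W*(-1/12) = -2/11 - W/12)
F(X) = -4*X
C = 1/29616 (C = 1/(29184 - 4*(-108)) = 1/(29184 + 432) = 1/29616 ≈ 3.3766e-5)
C + J(45) = 1/29616 + (-2/11 - 1/12*45) = 1/29616 + (-2/11 - 15/4) = 1/29616 - 173/44 = -1280881/325776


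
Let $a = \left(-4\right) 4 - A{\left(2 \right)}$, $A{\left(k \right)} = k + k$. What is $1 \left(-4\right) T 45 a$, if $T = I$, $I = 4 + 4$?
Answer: $28800$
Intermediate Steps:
$A{\left(k \right)} = 2 k$
$I = 8$
$T = 8$
$a = -20$ ($a = \left(-4\right) 4 - 2 \cdot 2 = -16 - 4 = -20$)
$1 \left(-4\right) T 45 a = 1 \left(-4\right) 8 \cdot 45 \left(-20\right) = \left(-4\right) 8 \cdot 45 \left(-20\right) = \left(-32\right) 45 \left(-20\right) = \left(-1440\right) \left(-20\right) = 28800$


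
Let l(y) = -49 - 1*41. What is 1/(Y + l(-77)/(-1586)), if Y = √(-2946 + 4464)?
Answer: -11895/318196919 + 628849*√1518/954590757 ≈ 0.025629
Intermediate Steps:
l(y) = -90 (l(y) = -49 - 41 = -90)
Y = √1518 ≈ 38.962
1/(Y + l(-77)/(-1586)) = 1/(√1518 - 90/(-1586)) = 1/(√1518 - 90*(-1/1586)) = 1/(√1518 + 45/793) = 1/(45/793 + √1518)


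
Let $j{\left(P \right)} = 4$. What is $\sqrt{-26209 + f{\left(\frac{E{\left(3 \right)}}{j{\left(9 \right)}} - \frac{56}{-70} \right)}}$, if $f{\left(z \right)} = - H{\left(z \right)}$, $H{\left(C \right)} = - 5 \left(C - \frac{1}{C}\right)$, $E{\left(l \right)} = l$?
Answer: $\frac{i \sqrt{100730005}}{62} \approx 161.88 i$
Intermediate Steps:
$H{\left(C \right)} = - 5 C + \frac{5}{C}$
$f{\left(z \right)} = - \frac{5}{z} + 5 z$ ($f{\left(z \right)} = - (- 5 z + \frac{5}{z}) = - \frac{5}{z} + 5 z$)
$\sqrt{-26209 + f{\left(\frac{E{\left(3 \right)}}{j{\left(9 \right)}} - \frac{56}{-70} \right)}} = \sqrt{-26209 - \left(- 5 \left(\frac{3}{4} - \frac{56}{-70}\right) + \frac{5}{\frac{3}{4} - \frac{56}{-70}}\right)} = \sqrt{-26209 - \left(- 5 \left(3 \cdot \frac{1}{4} - - \frac{4}{5}\right) + \frac{5}{3 \cdot \frac{1}{4} - - \frac{4}{5}}\right)} = \sqrt{-26209 - \left(- 5 \left(\frac{3}{4} + \frac{4}{5}\right) + \frac{5}{\frac{3}{4} + \frac{4}{5}}\right)} = \sqrt{-26209 + \left(- \frac{5}{\frac{31}{20}} + 5 \cdot \frac{31}{20}\right)} = \sqrt{-26209 + \left(\left(-5\right) \frac{20}{31} + \frac{31}{4}\right)} = \sqrt{-26209 + \left(- \frac{100}{31} + \frac{31}{4}\right)} = \sqrt{-26209 + \frac{561}{124}} = \sqrt{- \frac{3249355}{124}} = \frac{i \sqrt{100730005}}{62}$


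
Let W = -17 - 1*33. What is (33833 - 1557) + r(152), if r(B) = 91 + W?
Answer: 32317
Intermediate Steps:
W = -50 (W = -17 - 33 = -50)
r(B) = 41 (r(B) = 91 - 50 = 41)
(33833 - 1557) + r(152) = (33833 - 1557) + 41 = 32276 + 41 = 32317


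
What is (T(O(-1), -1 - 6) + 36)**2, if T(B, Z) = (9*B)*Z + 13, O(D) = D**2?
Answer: 196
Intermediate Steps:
T(B, Z) = 13 + 9*B*Z (T(B, Z) = 9*B*Z + 13 = 13 + 9*B*Z)
(T(O(-1), -1 - 6) + 36)**2 = ((13 + 9*(-1)**2*(-1 - 6)) + 36)**2 = ((13 + 9*1*(-7)) + 36)**2 = ((13 - 63) + 36)**2 = (-50 + 36)**2 = (-14)**2 = 196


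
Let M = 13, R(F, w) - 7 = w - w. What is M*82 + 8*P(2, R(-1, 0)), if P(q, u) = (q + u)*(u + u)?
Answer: 2074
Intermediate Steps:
R(F, w) = 7 (R(F, w) = 7 + (w - w) = 7 + 0 = 7)
P(q, u) = 2*u*(q + u) (P(q, u) = (q + u)*(2*u) = 2*u*(q + u))
M*82 + 8*P(2, R(-1, 0)) = 13*82 + 8*(2*7*(2 + 7)) = 1066 + 8*(2*7*9) = 1066 + 8*126 = 1066 + 1008 = 2074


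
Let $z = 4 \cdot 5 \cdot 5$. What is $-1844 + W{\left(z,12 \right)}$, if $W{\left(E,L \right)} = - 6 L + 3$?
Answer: $-1913$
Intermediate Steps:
$z = 100$ ($z = 20 \cdot 5 = 100$)
$W{\left(E,L \right)} = 3 - 6 L$
$-1844 + W{\left(z,12 \right)} = -1844 + \left(3 - 72\right) = -1844 - 69 = -1913$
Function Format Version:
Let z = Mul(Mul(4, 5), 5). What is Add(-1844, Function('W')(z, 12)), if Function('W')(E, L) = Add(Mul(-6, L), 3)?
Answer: -1913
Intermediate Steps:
z = 100 (z = Mul(20, 5) = 100)
Function('W')(E, L) = Add(3, Mul(-6, L))
Add(-1844, Function('W')(z, 12)) = Add(-1844, Add(3, Mul(-6, 12))) = Add(-1844, Add(3, -72)) = Add(-1844, -69) = -1913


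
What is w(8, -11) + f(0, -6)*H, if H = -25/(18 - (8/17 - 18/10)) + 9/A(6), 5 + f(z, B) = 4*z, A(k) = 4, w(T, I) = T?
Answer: 21141/6572 ≈ 3.2168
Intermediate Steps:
f(z, B) = -5 + 4*z
H = 6287/6572 (H = -25/(18 - (8/17 - 18/10)) + 9/4 = -25/(18 - (8*(1/17) - 18*1/10)) + 9*(1/4) = -25/(18 - (8/17 - 9/5)) + 9/4 = -25/(18 - 1*(-113/85)) + 9/4 = -25/(18 + 113/85) + 9/4 = -25/1643/85 + 9/4 = -25*85/1643 + 9/4 = -2125/1643 + 9/4 = 6287/6572 ≈ 0.95663)
w(8, -11) + f(0, -6)*H = 8 + (-5 + 4*0)*(6287/6572) = 8 + (-5 + 0)*(6287/6572) = 8 - 5*6287/6572 = 8 - 31435/6572 = 21141/6572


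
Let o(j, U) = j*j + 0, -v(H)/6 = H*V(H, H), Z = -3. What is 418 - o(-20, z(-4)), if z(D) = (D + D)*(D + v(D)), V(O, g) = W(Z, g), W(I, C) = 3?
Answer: 18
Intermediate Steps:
V(O, g) = 3
v(H) = -18*H (v(H) = -6*H*3 = -18*H)
z(D) = -34*D**2 (z(D) = (D + D)*(D - 18*D) = (2*D)*(-17*D) = -34*D**2)
o(j, U) = j**2 (o(j, U) = j**2 + 0 = j**2)
418 - o(-20, z(-4)) = 418 - 1*(-20)**2 = 418 - 1*400 = 418 - 400 = 18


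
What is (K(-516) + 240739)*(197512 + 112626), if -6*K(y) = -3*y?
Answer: 74582296378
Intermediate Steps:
K(y) = y/2 (K(y) = -(-1)*y/2 = y/2)
(K(-516) + 240739)*(197512 + 112626) = ((1/2)*(-516) + 240739)*(197512 + 112626) = (-258 + 240739)*310138 = 240481*310138 = 74582296378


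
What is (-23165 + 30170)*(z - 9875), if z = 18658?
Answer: 61524915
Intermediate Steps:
(-23165 + 30170)*(z - 9875) = (-23165 + 30170)*(18658 - 9875) = 7005*8783 = 61524915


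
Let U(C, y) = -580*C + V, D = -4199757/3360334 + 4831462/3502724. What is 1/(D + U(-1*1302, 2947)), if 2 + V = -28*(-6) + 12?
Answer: 1471290318727/1111321677358663506 ≈ 1.3239e-6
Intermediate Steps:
D = 190592048780/1471290318727 (D = -4199757*1/3360334 + 4831462*(1/3502724) = -4199757/3360334 + 2415731/1751362 = 190592048780/1471290318727 ≈ 0.12954)
V = 178 (V = -2 + (-28*(-6) + 12) = -2 + (168 + 12) = -2 + 180 = 178)
U(C, y) = 178 - 580*C (U(C, y) = -580*C + 178 = 178 - 580*C)
1/(D + U(-1*1302, 2947)) = 1/(190592048780/1471290318727 + (178 - (-580)*1302)) = 1/(190592048780/1471290318727 + (178 - 580*(-1302))) = 1/(190592048780/1471290318727 + (178 + 755160)) = 1/(190592048780/1471290318727 + 755338) = 1/(1111321677358663506/1471290318727) = 1471290318727/1111321677358663506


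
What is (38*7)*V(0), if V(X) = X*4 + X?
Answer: 0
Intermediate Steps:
V(X) = 5*X (V(X) = 4*X + X = 5*X)
(38*7)*V(0) = (38*7)*(5*0) = 266*0 = 0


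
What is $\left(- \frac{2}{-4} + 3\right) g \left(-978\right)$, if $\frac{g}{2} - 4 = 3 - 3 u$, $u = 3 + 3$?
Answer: $75306$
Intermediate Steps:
$u = 6$
$g = -22$ ($g = 8 + 2 \left(3 - 18\right) = 8 + 2 \left(-15\right) = 8 - 30 = -22$)
$\left(- \frac{2}{-4} + 3\right) g \left(-978\right) = \left(- \frac{2}{-4} + 3\right) \left(-22\right) \left(-978\right) = \left(\left(-2\right) \left(- \frac{1}{4}\right) + 3\right) \left(-22\right) \left(-978\right) = \left(\frac{1}{2} + 3\right) \left(-22\right) \left(-978\right) = \frac{7}{2} \left(-22\right) \left(-978\right) = \left(-77\right) \left(-978\right) = 75306$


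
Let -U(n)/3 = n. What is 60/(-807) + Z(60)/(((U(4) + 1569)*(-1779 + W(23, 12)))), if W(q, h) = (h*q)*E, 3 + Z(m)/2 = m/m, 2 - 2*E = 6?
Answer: -72586264/976299723 ≈ -0.074348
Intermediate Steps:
E = -2 (E = 1 - ½*6 = 1 - 3 = -2)
Z(m) = -4 (Z(m) = -6 + 2*(m/m) = -6 + 2*1 = -6 + 2 = -4)
W(q, h) = -2*h*q (W(q, h) = (h*q)*(-2) = -2*h*q)
U(n) = -3*n
60/(-807) + Z(60)/(((U(4) + 1569)*(-1779 + W(23, 12)))) = 60/(-807) - 4*1/((-1779 - 2*12*23)*(-3*4 + 1569)) = 60*(-1/807) - 4*1/((-1779 - 552)*(-12 + 1569)) = -20/269 - 4/(1557*(-2331)) = -20/269 - 4/(-3629367) = -20/269 - 4*(-1/3629367) = -20/269 + 4/3629367 = -72586264/976299723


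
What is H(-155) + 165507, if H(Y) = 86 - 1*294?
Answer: 165299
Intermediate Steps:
H(Y) = -208 (H(Y) = 86 - 294 = -208)
H(-155) + 165507 = -208 + 165507 = 165299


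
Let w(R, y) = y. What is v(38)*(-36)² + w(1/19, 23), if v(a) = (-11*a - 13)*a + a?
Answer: -21176617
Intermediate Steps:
v(a) = a + a*(-13 - 11*a) (v(a) = (-13 - 11*a)*a + a = a*(-13 - 11*a) + a = a + a*(-13 - 11*a))
v(38)*(-36)² + w(1/19, 23) = -1*38*(12 + 11*38)*(-36)² + 23 = -1*38*(12 + 418)*1296 + 23 = -1*38*430*1296 + 23 = -16340*1296 + 23 = -21176640 + 23 = -21176617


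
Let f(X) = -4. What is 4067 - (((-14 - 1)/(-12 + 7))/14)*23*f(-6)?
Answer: 28607/7 ≈ 4086.7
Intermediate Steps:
4067 - (((-14 - 1)/(-12 + 7))/14)*23*f(-6) = 4067 - (((-14 - 1)/(-12 + 7))/14)*23*(-4) = 4067 - (-15/(-5)*(1/14))*23*(-4) = 4067 - (-15*(-1/5)*(1/14))*23*(-4) = 4067 - (3*(1/14))*23*(-4) = 4067 - (3/14)*23*(-4) = 4067 - 69*(-4)/14 = 4067 - 1*(-138/7) = 4067 + 138/7 = 28607/7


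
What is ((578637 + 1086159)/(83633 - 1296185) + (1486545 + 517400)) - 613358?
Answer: 140513115269/101046 ≈ 1.3906e+6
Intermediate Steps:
((578637 + 1086159)/(83633 - 1296185) + (1486545 + 517400)) - 613358 = (1664796/(-1212552) + 2003945) - 613358 = (1664796*(-1/1212552) + 2003945) - 613358 = (-138733/101046 + 2003945) - 613358 = 202490487737/101046 - 613358 = 140513115269/101046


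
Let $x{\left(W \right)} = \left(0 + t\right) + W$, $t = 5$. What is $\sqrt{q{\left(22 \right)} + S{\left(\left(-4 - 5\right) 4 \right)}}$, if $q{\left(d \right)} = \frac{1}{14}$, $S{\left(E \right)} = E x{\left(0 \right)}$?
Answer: $\frac{i \sqrt{35266}}{14} \approx 13.414 i$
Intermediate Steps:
$x{\left(W \right)} = 5 + W$ ($x{\left(W \right)} = \left(0 + 5\right) + W = 5 + W$)
$S{\left(E \right)} = 5 E$ ($S{\left(E \right)} = E \left(5 + 0\right) = E 5 = 5 E$)
$q{\left(d \right)} = \frac{1}{14}$
$\sqrt{q{\left(22 \right)} + S{\left(\left(-4 - 5\right) 4 \right)}} = \sqrt{\frac{1}{14} + 5 \left(-4 - 5\right) 4} = \sqrt{\frac{1}{14} + 5 \left(\left(-9\right) 4\right)} = \sqrt{\frac{1}{14} + 5 \left(-36\right)} = \sqrt{\frac{1}{14} - 180} = \sqrt{- \frac{2519}{14}} = \frac{i \sqrt{35266}}{14}$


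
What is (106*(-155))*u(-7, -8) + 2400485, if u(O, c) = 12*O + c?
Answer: 3912045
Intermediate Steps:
u(O, c) = c + 12*O
(106*(-155))*u(-7, -8) + 2400485 = (106*(-155))*(-8 + 12*(-7)) + 2400485 = -16430*(-8 - 84) + 2400485 = -16430*(-92) + 2400485 = 1511560 + 2400485 = 3912045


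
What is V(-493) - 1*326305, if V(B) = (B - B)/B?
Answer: -326305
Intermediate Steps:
V(B) = 0 (V(B) = 0/B = 0)
V(-493) - 1*326305 = 0 - 1*326305 = 0 - 326305 = -326305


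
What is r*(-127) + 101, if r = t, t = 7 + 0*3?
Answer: -788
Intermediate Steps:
t = 7 (t = 7 + 0 = 7)
r = 7
r*(-127) + 101 = 7*(-127) + 101 = -889 + 101 = -788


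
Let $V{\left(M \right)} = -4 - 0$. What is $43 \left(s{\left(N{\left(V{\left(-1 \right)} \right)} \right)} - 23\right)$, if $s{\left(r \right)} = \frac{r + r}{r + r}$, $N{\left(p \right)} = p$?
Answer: $-946$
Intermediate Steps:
$V{\left(M \right)} = -4$ ($V{\left(M \right)} = -4 + 0 = -4$)
$s{\left(r \right)} = 1$ ($s{\left(r \right)} = \frac{2 r}{2 r} = 2 r \frac{1}{2 r} = 1$)
$43 \left(s{\left(N{\left(V{\left(-1 \right)} \right)} \right)} - 23\right) = 43 \left(1 - 23\right) = 43 \left(-22\right) = -946$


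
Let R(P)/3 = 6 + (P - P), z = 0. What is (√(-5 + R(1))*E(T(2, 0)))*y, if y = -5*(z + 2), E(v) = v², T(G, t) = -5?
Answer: -250*√13 ≈ -901.39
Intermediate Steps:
R(P) = 18 (R(P) = 3*(6 + (P - P)) = 3*(6 + 0) = 3*6 = 18)
y = -10 (y = -5*(0 + 2) = -5*2 = -10)
(√(-5 + R(1))*E(T(2, 0)))*y = (√(-5 + 18)*(-5)²)*(-10) = (√13*25)*(-10) = (25*√13)*(-10) = -250*√13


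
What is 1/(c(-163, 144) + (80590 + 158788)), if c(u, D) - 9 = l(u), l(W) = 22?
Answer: 1/239409 ≈ 4.1770e-6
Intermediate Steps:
c(u, D) = 31 (c(u, D) = 9 + 22 = 31)
1/(c(-163, 144) + (80590 + 158788)) = 1/(31 + (80590 + 158788)) = 1/(31 + 239378) = 1/239409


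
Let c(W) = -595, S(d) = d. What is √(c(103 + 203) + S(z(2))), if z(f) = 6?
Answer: I*√589 ≈ 24.269*I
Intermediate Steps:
√(c(103 + 203) + S(z(2))) = √(-595 + 6) = √(-589) = I*√589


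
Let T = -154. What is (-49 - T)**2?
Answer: 11025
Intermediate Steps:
(-49 - T)**2 = (-49 - 1*(-154))**2 = (-49 + 154)**2 = 105**2 = 11025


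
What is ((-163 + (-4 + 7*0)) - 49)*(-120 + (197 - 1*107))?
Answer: 6480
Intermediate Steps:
((-163 + (-4 + 7*0)) - 49)*(-120 + (197 - 1*107)) = ((-163 + (-4 + 0)) - 49)*(-120 + (197 - 107)) = ((-163 - 4) - 49)*(-120 + 90) = (-167 - 49)*(-30) = -216*(-30) = 6480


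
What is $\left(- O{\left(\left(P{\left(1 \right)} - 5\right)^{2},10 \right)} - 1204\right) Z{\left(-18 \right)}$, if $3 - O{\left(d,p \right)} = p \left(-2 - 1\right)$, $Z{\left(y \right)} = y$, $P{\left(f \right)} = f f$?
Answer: $22266$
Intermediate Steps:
$P{\left(f \right)} = f^{2}$
$O{\left(d,p \right)} = 3 + 3 p$ ($O{\left(d,p \right)} = 3 - p \left(-2 - 1\right) = 3 - p \left(-3\right) = 3 - - 3 p = 3 + 3 p$)
$\left(- O{\left(\left(P{\left(1 \right)} - 5\right)^{2},10 \right)} - 1204\right) Z{\left(-18 \right)} = \left(- (3 + 3 \cdot 10) - 1204\right) \left(-18\right) = \left(- (3 + 30) - 1204\right) \left(-18\right) = \left(\left(-1\right) 33 - 1204\right) \left(-18\right) = \left(-33 - 1204\right) \left(-18\right) = \left(-1237\right) \left(-18\right) = 22266$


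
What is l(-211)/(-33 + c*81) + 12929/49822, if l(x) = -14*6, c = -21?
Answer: 4433989/14398558 ≈ 0.30795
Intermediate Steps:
l(x) = -84
l(-211)/(-33 + c*81) + 12929/49822 = -84/(-33 - 21*81) + 12929/49822 = -84/(-33 - 1701) + 12929*(1/49822) = -84/(-1734) + 12929/49822 = -84*(-1/1734) + 12929/49822 = 14/289 + 12929/49822 = 4433989/14398558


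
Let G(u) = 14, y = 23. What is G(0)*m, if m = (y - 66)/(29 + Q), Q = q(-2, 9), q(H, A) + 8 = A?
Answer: -301/15 ≈ -20.067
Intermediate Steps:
q(H, A) = -8 + A
Q = 1 (Q = -8 + 9 = 1)
m = -43/30 (m = (23 - 66)/(29 + 1) = -43/30 ≈ -1.4333)
G(0)*m = 14*(-43/30) = -301/15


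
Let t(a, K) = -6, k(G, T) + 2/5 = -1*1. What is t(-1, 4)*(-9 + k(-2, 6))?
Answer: 312/5 ≈ 62.400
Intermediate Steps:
k(G, T) = -7/5 (k(G, T) = -⅖ - 1*1 = -⅖ - 1 = -7/5)
t(-1, 4)*(-9 + k(-2, 6)) = -6*(-9 - 7/5) = -6*(-52/5) = 312/5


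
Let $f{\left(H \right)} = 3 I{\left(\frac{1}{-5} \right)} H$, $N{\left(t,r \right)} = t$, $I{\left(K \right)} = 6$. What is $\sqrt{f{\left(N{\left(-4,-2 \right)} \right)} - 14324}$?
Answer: $2 i \sqrt{3599} \approx 119.98 i$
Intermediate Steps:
$f{\left(H \right)} = 18 H$ ($f{\left(H \right)} = 3 \cdot 6 H = 18 H$)
$\sqrt{f{\left(N{\left(-4,-2 \right)} \right)} - 14324} = \sqrt{18 \left(-4\right) - 14324} = \sqrt{-72 - 14324} = \sqrt{-14396} = 2 i \sqrt{3599}$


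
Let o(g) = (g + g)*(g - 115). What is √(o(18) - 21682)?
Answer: I*√25174 ≈ 158.66*I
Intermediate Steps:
o(g) = 2*g*(-115 + g) (o(g) = (2*g)*(-115 + g) = 2*g*(-115 + g))
√(o(18) - 21682) = √(2*18*(-115 + 18) - 21682) = √(2*18*(-97) - 21682) = √(-3492 - 21682) = √(-25174) = I*√25174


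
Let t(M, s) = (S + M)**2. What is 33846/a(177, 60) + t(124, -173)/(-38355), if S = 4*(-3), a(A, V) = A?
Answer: 431981014/2262945 ≈ 190.89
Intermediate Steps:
S = -12
t(M, s) = (-12 + M)**2
33846/a(177, 60) + t(124, -173)/(-38355) = 33846/177 + (-12 + 124)**2/(-38355) = 33846*(1/177) + 112**2*(-1/38355) = 11282/59 + 12544*(-1/38355) = 11282/59 - 12544/38355 = 431981014/2262945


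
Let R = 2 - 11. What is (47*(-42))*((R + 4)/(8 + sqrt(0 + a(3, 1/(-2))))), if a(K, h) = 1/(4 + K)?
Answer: 184240/149 - 3290*sqrt(7)/149 ≈ 1178.1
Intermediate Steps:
R = -9
(47*(-42))*((R + 4)/(8 + sqrt(0 + a(3, 1/(-2))))) = (47*(-42))*((-9 + 4)/(8 + sqrt(0 + 1/(4 + 3)))) = -(-9870)/(8 + sqrt(0 + 1/7)) = -(-9870)/(8 + sqrt(1/7)) = -(-9870)/(8 + sqrt(7)/7) = 9870/(8 + sqrt(7)/7)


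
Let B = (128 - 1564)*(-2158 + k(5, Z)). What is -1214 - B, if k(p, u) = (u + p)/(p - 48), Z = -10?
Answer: -133297206/43 ≈ -3.0999e+6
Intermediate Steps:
k(p, u) = (p + u)/(-48 + p)
B = 133245004/43 (B = (128 - 1564)*(-2158 + (5 - 10)/(-48 + 5)) = -1436*(-2158 - 5/(-43)) = -1436*(-2158 - 1/43*(-5)) = -1436*(-2158 + 5/43) = -1436*(-92789/43) = 133245004/43 ≈ 3.0987e+6)
-1214 - B = -1214 - 1*133245004/43 = -1214 - 133245004/43 = -133297206/43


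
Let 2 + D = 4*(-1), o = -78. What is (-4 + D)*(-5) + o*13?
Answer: -964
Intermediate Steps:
D = -6 (D = -2 + 4*(-1) = -2 - 4 = -6)
(-4 + D)*(-5) + o*13 = (-4 - 6)*(-5) - 78*13 = -10*(-5) - 1014 = 50 - 1014 = -964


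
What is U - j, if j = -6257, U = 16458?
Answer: 22715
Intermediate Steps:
U - j = 16458 - 1*(-6257) = 16458 + 6257 = 22715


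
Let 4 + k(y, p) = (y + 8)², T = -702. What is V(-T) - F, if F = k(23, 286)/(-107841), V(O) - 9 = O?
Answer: 25558636/35947 ≈ 711.01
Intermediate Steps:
k(y, p) = -4 + (8 + y)² (k(y, p) = -4 + (y + 8)² = -4 + (8 + y)²)
V(O) = 9 + O
F = -319/35947 (F = (-4 + (8 + 23)²)/(-107841) = (-4 + 31²)*(-1/107841) = (-4 + 961)*(-1/107841) = 957*(-1/107841) = -319/35947 ≈ -0.0088742)
V(-T) - F = (9 - 1*(-702)) - 1*(-319/35947) = (9 + 702) + 319/35947 = 711 + 319/35947 = 25558636/35947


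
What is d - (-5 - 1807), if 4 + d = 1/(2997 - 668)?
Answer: 4210833/2329 ≈ 1808.0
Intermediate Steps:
d = -9315/2329 (d = -4 + 1/(2997 - 668) = -4 + 1/2329 = -9315/2329 ≈ -3.9996)
d - (-5 - 1807) = -9315/2329 - (-5 - 1807) = -9315/2329 - 1*(-1812) = -9315/2329 + 1812 = 4210833/2329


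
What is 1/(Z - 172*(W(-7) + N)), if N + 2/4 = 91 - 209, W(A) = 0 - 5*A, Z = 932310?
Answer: 1/946672 ≈ 1.0563e-6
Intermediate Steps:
W(A) = -5*A
N = -237/2 (N = -1/2 + (91 - 209) = -1/2 - 118 = -237/2 ≈ -118.50)
1/(Z - 172*(W(-7) + N)) = 1/(932310 - 172*(-5*(-7) - 237/2)) = 1/(932310 - 172*(35 - 237/2)) = 1/(932310 - 172*(-167/2)) = 1/(932310 + 14362) = 1/946672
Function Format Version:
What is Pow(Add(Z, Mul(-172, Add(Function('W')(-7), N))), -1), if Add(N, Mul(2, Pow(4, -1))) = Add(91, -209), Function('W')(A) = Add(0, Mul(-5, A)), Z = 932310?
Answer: Rational(1, 946672) ≈ 1.0563e-6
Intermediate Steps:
Function('W')(A) = Mul(-5, A)
N = Rational(-237, 2) (N = Add(Rational(-1, 2), Add(91, -209)) = Add(Rational(-1, 2), -118) = Rational(-237, 2) ≈ -118.50)
Pow(Add(Z, Mul(-172, Add(Function('W')(-7), N))), -1) = Pow(Add(932310, Mul(-172, Add(Mul(-5, -7), Rational(-237, 2)))), -1) = Pow(Add(932310, Mul(-172, Add(35, Rational(-237, 2)))), -1) = Pow(Add(932310, Mul(-172, Rational(-167, 2))), -1) = Pow(Add(932310, 14362), -1) = Pow(946672, -1) = Rational(1, 946672)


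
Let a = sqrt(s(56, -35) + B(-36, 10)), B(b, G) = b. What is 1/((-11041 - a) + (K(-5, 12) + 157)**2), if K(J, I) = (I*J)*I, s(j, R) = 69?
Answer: 101976/31197313717 + sqrt(33)/93591941151 ≈ 3.2688e-6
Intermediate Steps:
a = sqrt(33) (a = sqrt(69 - 36) = sqrt(33) ≈ 5.7446)
K(J, I) = J*I**2
1/((-11041 - a) + (K(-5, 12) + 157)**2) = 1/((-11041 - sqrt(33)) + (-5*12**2 + 157)**2) = 1/((-11041 - sqrt(33)) + (-5*144 + 157)**2) = 1/((-11041 - sqrt(33)) + (-720 + 157)**2) = 1/((-11041 - sqrt(33)) + (-563)**2) = 1/((-11041 - sqrt(33)) + 316969) = 1/(305928 - sqrt(33))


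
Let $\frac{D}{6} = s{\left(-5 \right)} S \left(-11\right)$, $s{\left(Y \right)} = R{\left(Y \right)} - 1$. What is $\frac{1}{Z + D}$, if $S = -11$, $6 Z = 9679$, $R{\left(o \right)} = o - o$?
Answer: $\frac{6}{5323} \approx 0.0011272$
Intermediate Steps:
$R{\left(o \right)} = 0$
$s{\left(Y \right)} = -1$ ($s{\left(Y \right)} = 0 - 1 = -1$)
$Z = \frac{9679}{6}$ ($Z = \frac{1}{6} \cdot 9679 = \frac{9679}{6} \approx 1613.2$)
$D = -726$ ($D = 6 \left(-1\right) \left(-11\right) \left(-11\right) = 6 \cdot 11 \left(-11\right) = 6 \left(-121\right) = -726$)
$\frac{1}{Z + D} = \frac{1}{\frac{9679}{6} - 726} = \frac{1}{\frac{5323}{6}} = \frac{6}{5323}$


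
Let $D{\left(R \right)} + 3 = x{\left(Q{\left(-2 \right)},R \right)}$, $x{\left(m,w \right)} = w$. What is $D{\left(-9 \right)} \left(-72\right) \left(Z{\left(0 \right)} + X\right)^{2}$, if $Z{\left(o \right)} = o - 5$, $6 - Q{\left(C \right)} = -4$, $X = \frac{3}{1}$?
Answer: $3456$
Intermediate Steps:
$X = 3$ ($X = 3 \cdot 1 = 3$)
$Q{\left(C \right)} = 10$ ($Q{\left(C \right)} = 6 - -4 = 6 + 4 = 10$)
$Z{\left(o \right)} = -5 + o$ ($Z{\left(o \right)} = o - 5 = -5 + o$)
$D{\left(R \right)} = -3 + R$
$D{\left(-9 \right)} \left(-72\right) \left(Z{\left(0 \right)} + X\right)^{2} = \left(-3 - 9\right) \left(-72\right) \left(\left(-5 + 0\right) + 3\right)^{2} = \left(-12\right) \left(-72\right) \left(-5 + 3\right)^{2} = 864 \left(-2\right)^{2} = 864 \cdot 4 = 3456$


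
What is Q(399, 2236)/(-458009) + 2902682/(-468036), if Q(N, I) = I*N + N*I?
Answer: -1082292109973/107182350162 ≈ -10.098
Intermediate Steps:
Q(N, I) = 2*I*N (Q(N, I) = I*N + I*N = 2*I*N)
Q(399, 2236)/(-458009) + 2902682/(-468036) = (2*2236*399)/(-458009) + 2902682/(-468036) = 1784328*(-1/458009) + 2902682*(-1/468036) = -1784328/458009 - 1451341/234018 = -1082292109973/107182350162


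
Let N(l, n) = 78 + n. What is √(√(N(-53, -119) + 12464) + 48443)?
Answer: √(48443 + √12423) ≈ 220.35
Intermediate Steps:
√(√(N(-53, -119) + 12464) + 48443) = √(√((78 - 119) + 12464) + 48443) = √(√(-41 + 12464) + 48443) = √(√12423 + 48443) = √(48443 + √12423)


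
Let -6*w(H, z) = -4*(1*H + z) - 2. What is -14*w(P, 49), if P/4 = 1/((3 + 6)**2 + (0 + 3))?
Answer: -4162/9 ≈ -462.44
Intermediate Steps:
P = 1/21 (P = 4/((3 + 6)**2 + (0 + 3)) = 4/(9**2 + 3) = 4/(81 + 3) = 4/84 = 4*(1/84) = 1/21 ≈ 0.047619)
w(H, z) = 1/3 + 2*H/3 + 2*z/3 (w(H, z) = -(-4*(1*H + z) - 2)/6 = -(-4*(H + z) - 2)/6 = -((-4*H - 4*z) - 2)/6 = -(-2 - 4*H - 4*z)/6 = 1/3 + 2*H/3 + 2*z/3)
-14*w(P, 49) = -14*(1/3 + (2/3)*(1/21) + (2/3)*49) = -14*(1/3 + 2/63 + 98/3) = -14*2081/63 = -4162/9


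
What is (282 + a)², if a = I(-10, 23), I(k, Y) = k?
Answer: 73984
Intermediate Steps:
a = -10
(282 + a)² = (282 - 10)² = 272² = 73984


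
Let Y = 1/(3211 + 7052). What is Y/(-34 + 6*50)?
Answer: 1/2729958 ≈ 3.6631e-7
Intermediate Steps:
Y = 1/10263 ≈ 9.7437e-5
Y/(-34 + 6*50) = 1/(10263*(-34 + 6*50)) = 1/(10263*(-34 + 300)) = (1/10263)/266 = (1/10263)*(1/266) = 1/2729958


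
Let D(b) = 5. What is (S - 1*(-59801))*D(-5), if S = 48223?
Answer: 540120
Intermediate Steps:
(S - 1*(-59801))*D(-5) = (48223 - 1*(-59801))*5 = (48223 + 59801)*5 = 108024*5 = 540120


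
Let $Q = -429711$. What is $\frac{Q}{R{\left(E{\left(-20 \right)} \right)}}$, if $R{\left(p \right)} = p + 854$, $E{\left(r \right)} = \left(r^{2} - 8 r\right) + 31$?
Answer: $- \frac{429711}{1445} \approx -297.38$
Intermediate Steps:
$E{\left(r \right)} = 31 + r^{2} - 8 r$
$R{\left(p \right)} = 854 + p$
$\frac{Q}{R{\left(E{\left(-20 \right)} \right)}} = - \frac{429711}{854 + \left(31 + \left(-20\right)^{2} - -160\right)} = - \frac{429711}{854 + \left(31 + 400 + 160\right)} = - \frac{429711}{854 + 591} = - \frac{429711}{1445}$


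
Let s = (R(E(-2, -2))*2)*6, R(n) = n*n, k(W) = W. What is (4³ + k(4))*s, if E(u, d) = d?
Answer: 3264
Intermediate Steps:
R(n) = n²
s = 48 (s = ((-2)²*2)*6 = (4*2)*6 = 8*6 = 48)
(4³ + k(4))*s = (4³ + 4)*48 = (64 + 4)*48 = 68*48 = 3264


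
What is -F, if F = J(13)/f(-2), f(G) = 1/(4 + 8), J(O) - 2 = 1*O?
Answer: -180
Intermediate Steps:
J(O) = 2 + O (J(O) = 2 + 1*O = 2 + O)
f(G) = 1/12
F = 180 (F = (2 + 13)/(1/12) = 15*12 = 180)
-F = -1*180 = -180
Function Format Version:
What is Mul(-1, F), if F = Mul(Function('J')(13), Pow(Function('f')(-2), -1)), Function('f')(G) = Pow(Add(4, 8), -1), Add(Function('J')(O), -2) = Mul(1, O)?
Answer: -180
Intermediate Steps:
Function('J')(O) = Add(2, O) (Function('J')(O) = Add(2, Mul(1, O)) = Add(2, O))
Function('f')(G) = Rational(1, 12) (Function('f')(G) = Pow(12, -1) = Rational(1, 12))
F = 180 (F = Mul(Add(2, 13), Pow(Rational(1, 12), -1)) = Mul(15, 12) = 180)
Mul(-1, F) = Mul(-1, 180) = -180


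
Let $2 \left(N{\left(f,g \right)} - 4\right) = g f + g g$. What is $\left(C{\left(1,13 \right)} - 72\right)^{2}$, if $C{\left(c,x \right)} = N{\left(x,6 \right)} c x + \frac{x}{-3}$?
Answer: $\frac{4622500}{9} \approx 5.1361 \cdot 10^{5}$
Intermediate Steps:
$N{\left(f,g \right)} = 4 + \frac{g^{2}}{2} + \frac{f g}{2}$ ($N{\left(f,g \right)} = 4 + \frac{g f + g g}{2} = 4 + \frac{f g + g^{2}}{2} = 4 + \frac{g^{2} + f g}{2} = 4 + \left(\frac{g^{2}}{2} + \frac{f g}{2}\right) = 4 + \frac{g^{2}}{2} + \frac{f g}{2}$)
$C{\left(c,x \right)} = - \frac{x}{3} + c x \left(22 + 3 x\right)$ ($C{\left(c,x \right)} = \left(4 + \frac{6^{2}}{2} + \frac{1}{2} x 6\right) c x + \frac{x}{-3} = \left(4 + \frac{1}{2} \cdot 36 + 3 x\right) c x + x \left(- \frac{1}{3}\right) = \left(4 + 18 + 3 x\right) c x - \frac{x}{3} = \left(22 + 3 x\right) c x - \frac{x}{3} = c \left(22 + 3 x\right) x - \frac{x}{3} = c x \left(22 + 3 x\right) - \frac{x}{3} = - \frac{x}{3} + c x \left(22 + 3 x\right)$)
$\left(C{\left(1,13 \right)} - 72\right)^{2} = \left(\frac{1}{3} \cdot 13 \left(-1 + 3 \cdot 1 \left(22 + 3 \cdot 13\right)\right) - 72\right)^{2} = \left(\frac{1}{3} \cdot 13 \left(-1 + 3 \cdot 1 \left(22 + 39\right)\right) - 72\right)^{2} = \left(\frac{1}{3} \cdot 13 \left(-1 + 3 \cdot 1 \cdot 61\right) - 72\right)^{2} = \left(\frac{1}{3} \cdot 13 \left(-1 + 183\right) - 72\right)^{2} = \left(\frac{1}{3} \cdot 13 \cdot 182 - 72\right)^{2} = \left(\frac{2366}{3} - 72\right)^{2} = \left(\frac{2150}{3}\right)^{2} = \frac{4622500}{9}$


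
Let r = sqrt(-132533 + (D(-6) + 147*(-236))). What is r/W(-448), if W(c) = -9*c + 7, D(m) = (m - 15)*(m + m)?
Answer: I*sqrt(166973)/4039 ≈ 0.10117*I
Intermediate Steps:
D(m) = 2*m*(-15 + m) (D(m) = (-15 + m)*(2*m) = 2*m*(-15 + m))
W(c) = 7 - 9*c
r = I*sqrt(166973) (r = sqrt(-132533 + (2*(-6)*(-15 - 6) + 147*(-236))) = sqrt(-132533 + (2*(-6)*(-21) - 34692)) = sqrt(-132533 + (252 - 34692)) = sqrt(-132533 - 34440) = sqrt(-166973) = I*sqrt(166973) ≈ 408.62*I)
r/W(-448) = (I*sqrt(166973))/(7 - 9*(-448)) = (I*sqrt(166973))/(7 + 4032) = (I*sqrt(166973))/4039 = (I*sqrt(166973))*(1/4039) = I*sqrt(166973)/4039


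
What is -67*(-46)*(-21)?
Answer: -64722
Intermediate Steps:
-67*(-46)*(-21) = 3082*(-21) = -64722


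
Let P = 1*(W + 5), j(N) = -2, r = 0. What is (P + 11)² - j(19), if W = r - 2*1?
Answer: 198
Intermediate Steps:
W = -2 (W = 0 - 2*1 = 0 - 2 = -2)
P = 3 (P = 1*(-2 + 5) = 1*3 = 3)
(P + 11)² - j(19) = (3 + 11)² - 1*(-2) = 14² + 2 = 196 + 2 = 198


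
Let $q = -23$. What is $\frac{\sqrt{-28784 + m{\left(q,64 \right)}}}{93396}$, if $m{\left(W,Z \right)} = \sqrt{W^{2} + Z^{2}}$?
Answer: $\frac{\sqrt{-28784 + 5 \sqrt{185}}}{93396} \approx 0.0018144 i$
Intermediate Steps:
$\frac{\sqrt{-28784 + m{\left(q,64 \right)}}}{93396} = \frac{\sqrt{-28784 + \sqrt{\left(-23\right)^{2} + 64^{2}}}}{93396} = \sqrt{-28784 + \sqrt{529 + 4096}} \cdot \frac{1}{93396} = \sqrt{-28784 + \sqrt{4625}} \cdot \frac{1}{93396} = \sqrt{-28784 + 5 \sqrt{185}} \cdot \frac{1}{93396} = \frac{\sqrt{-28784 + 5 \sqrt{185}}}{93396}$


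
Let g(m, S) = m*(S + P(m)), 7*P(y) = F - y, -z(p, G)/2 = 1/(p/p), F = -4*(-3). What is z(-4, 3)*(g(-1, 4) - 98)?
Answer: 1454/7 ≈ 207.71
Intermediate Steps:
F = 12
z(p, G) = -2 (z(p, G) = -2/(p/p) = -2/1 = -2*1 = -2)
P(y) = 12/7 - y/7 (P(y) = (12 - y)/7 = 12/7 - y/7)
g(m, S) = m*(12/7 + S - m/7) (g(m, S) = m*(S + (12/7 - m/7)) = m*(12/7 + S - m/7))
z(-4, 3)*(g(-1, 4) - 98) = -2*((⅐)*(-1)*(12 - 1*(-1) + 7*4) - 98) = -2*((⅐)*(-1)*(12 + 1 + 28) - 98) = -2*((⅐)*(-1)*41 - 98) = -2*(-41/7 - 98) = -2*(-727/7) = 1454/7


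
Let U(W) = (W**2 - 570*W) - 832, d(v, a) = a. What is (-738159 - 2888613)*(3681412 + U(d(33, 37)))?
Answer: -13277100917148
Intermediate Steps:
U(W) = -832 + W**2 - 570*W
(-738159 - 2888613)*(3681412 + U(d(33, 37))) = (-738159 - 2888613)*(3681412 + (-832 + 37**2 - 570*37)) = -3626772*(3681412 + (-832 + 1369 - 21090)) = -3626772*(3681412 - 20553) = -3626772*3660859 = -13277100917148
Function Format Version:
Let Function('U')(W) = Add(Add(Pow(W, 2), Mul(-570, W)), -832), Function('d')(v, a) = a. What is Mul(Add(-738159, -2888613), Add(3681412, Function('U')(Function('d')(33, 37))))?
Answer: -13277100917148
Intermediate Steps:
Function('U')(W) = Add(-832, Pow(W, 2), Mul(-570, W))
Mul(Add(-738159, -2888613), Add(3681412, Function('U')(Function('d')(33, 37)))) = Mul(Add(-738159, -2888613), Add(3681412, Add(-832, Pow(37, 2), Mul(-570, 37)))) = Mul(-3626772, Add(3681412, Add(-832, 1369, -21090))) = Mul(-3626772, Add(3681412, -20553)) = Mul(-3626772, 3660859) = -13277100917148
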